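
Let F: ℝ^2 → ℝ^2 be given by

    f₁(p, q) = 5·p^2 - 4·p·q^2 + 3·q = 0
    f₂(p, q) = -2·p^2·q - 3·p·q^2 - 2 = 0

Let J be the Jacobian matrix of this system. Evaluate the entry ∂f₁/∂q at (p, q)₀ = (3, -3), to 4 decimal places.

∂f₁/∂q = -8·p·q + 3.
At (3, -3) this is 75.0000.

75.0000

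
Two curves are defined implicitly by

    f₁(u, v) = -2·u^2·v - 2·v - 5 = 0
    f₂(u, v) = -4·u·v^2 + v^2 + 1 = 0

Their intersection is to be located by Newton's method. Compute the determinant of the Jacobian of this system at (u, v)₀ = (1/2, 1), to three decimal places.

-6.000

J = [[-4·u·v, -2·u^2 - 2], [-4·v^2, -8·u·v + 2·v]].
At the point, J = [[-2.000, -2.500], [-4.000, -2.000]].
det J = -6.000.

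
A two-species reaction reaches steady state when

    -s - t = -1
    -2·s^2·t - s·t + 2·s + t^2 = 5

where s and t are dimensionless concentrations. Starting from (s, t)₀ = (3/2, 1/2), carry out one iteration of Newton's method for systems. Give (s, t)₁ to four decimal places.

At (3/2, 1/2): F = (-1.0000, -4.7500).
Jacobian J = [[-1, -1], [-4·s·t - t + 2, -2·s^2 - s + 2·t]].
At the point, J = [[-1.0000, -1.0000], [-1.5000, -5.0000]] (det J = 3.5000).
Solving J·Δ = −F gives Δ = (-0.0714, -0.9286).
Then the next iterate is (s, t)₁ = (1.4286, -0.4286).

(1.4286, -0.4286)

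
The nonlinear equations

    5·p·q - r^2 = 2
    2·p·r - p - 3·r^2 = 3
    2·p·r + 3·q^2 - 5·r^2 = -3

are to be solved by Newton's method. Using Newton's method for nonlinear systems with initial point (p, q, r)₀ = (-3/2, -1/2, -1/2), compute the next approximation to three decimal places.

At (-3/2, -1/2, -1/2): F = (1.500, -0.750, 4.000).
Jacobian J = [[5·q, 5·p, -2·r], [2·r - 1, 0, 2·p - 6·r], [2·r, 6·q, 2·p - 10·r]].
At the point, J = [[-2.500, -7.500, 1.000], [-2.000, 0.000, 0.000], [-1.000, -3.000, 2.000]] (det J = -24.000).
Solving J·Δ = −F gives Δ = (-0.375, 0.042, -2.125).
Then the next iterate is (p, q, r)₁ = (-1.875, -0.458, -2.625).

(-1.875, -0.458, -2.625)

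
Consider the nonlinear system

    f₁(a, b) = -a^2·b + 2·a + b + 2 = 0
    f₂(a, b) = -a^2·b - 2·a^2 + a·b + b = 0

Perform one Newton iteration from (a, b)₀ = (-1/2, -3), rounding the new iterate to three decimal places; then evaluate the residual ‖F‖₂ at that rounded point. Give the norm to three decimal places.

At (-1/2, -3): F = (-1.250, -1.250).
Jacobian J = [[-2·a·b + 2, -a^2 + 1], [-2·a·b - 4·a + b, -a^2 + a + 1]].
At the point, J = [[-1.000, 0.750], [-4.000, 0.250]] (det J = 2.750).
Solving J·Δ = −F gives Δ = (-0.227, 1.364).
Then the next iterate is (a, b)₁ = (-0.727, -1.636).
Re-evaluating at (-0.727, -1.636): F = (-0.22533, -0.63901), so ‖F‖₂ = 0.678.

0.678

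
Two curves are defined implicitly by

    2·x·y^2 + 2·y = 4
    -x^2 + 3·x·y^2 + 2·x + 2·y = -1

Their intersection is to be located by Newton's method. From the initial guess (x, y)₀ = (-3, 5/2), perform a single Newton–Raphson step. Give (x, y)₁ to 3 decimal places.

(-1.783, 1.740)

At (-3, 5/2): F = (-36.500, -65.250).
Jacobian J = [[2·y^2, 4·x·y + 2], [-2·x + 3·y^2 + 2, 6·x·y + 2]].
At the point, J = [[12.500, -28.000], [26.750, -43.000]] (det J = 211.500).
Solving J·Δ = −F gives Δ = (1.217, -0.760).
Then the next iterate is (x, y)₁ = (-1.783, 1.740).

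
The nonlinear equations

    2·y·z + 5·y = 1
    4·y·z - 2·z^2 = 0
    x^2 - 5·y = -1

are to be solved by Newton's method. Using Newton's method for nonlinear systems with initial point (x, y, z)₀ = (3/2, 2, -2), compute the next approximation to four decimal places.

At (3/2, 2, -2): F = (1.0000, -24.0000, -6.7500).
Jacobian J = [[0, 2·z + 5, 2·y], [0, 4·z, 4·y - 4·z], [2·x, -5, 0]].
At the point, J = [[0.0000, 1.0000, 4.0000], [0.0000, -8.0000, 16.0000], [3.0000, -5.0000, 0.0000]] (det J = 144.0000).
Solving J·Δ = −F gives Δ = (-1.6389, -2.3333, 0.3333).
Then the next iterate is (x, y, z)₁ = (-0.1389, -0.3333, -1.6667).

(-0.1389, -0.3333, -1.6667)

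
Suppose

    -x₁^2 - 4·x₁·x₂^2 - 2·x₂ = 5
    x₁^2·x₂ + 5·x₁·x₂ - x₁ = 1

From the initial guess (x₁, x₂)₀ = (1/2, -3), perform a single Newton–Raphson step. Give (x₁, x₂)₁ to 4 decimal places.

At (1/2, -3): F = (-17.2500, -9.7500).
Jacobian J = [[-2·x₁ - 4·x₂^2, -8·x₁·x₂ - 2], [2·x₁·x₂ + 5·x₂ - 1, x₁^2 + 5·x₁]].
At the point, J = [[-37.0000, 10.0000], [-19.0000, 2.7500]] (det J = 88.2500).
Solving J·Δ = −F gives Δ = (-0.5673, -0.3739).
Then the next iterate is (x₁, x₂)₁ = (-0.0673, -3.3739).

(-0.0673, -3.3739)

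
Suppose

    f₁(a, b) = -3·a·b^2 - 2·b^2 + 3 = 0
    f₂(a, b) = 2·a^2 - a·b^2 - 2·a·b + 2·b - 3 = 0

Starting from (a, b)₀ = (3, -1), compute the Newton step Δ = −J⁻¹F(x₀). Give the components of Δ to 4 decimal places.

(-1.2603, 0.1918)

At (3, -1): F = (-8.0000, 16.0000).
Jacobian J = [[-3·b^2, -6·a·b - 4·b], [4·a - b^2 - 2·b, -2·a·b - 2·a + 2]].
At the point, J = [[-3.0000, 22.0000], [13.0000, 2.0000]] (det J = -292.0000).
Solving J·Δ = −F gives Δ = (-1.2603, 0.1918).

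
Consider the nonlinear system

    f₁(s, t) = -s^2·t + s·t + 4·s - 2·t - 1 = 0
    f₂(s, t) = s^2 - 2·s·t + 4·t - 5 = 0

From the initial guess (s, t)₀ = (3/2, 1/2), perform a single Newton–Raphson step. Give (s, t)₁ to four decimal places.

At (3/2, 1/2): F = (3.6250, -2.2500).
Jacobian J = [[-2·s·t + t + 4, -s^2 + s - 2], [2·s - 2·t, -2·s + 4]].
At the point, J = [[3.0000, -2.7500], [2.0000, 1.0000]] (det J = 8.5000).
Solving J·Δ = −F gives Δ = (0.3015, 1.6471).
Then the next iterate is (s, t)₁ = (1.8015, 2.1471).

(1.8015, 2.1471)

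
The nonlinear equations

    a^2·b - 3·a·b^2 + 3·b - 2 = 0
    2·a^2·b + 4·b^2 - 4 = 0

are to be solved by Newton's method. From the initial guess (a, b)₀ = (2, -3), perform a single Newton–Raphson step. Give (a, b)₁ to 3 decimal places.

At (2, -3): F = (-77.000, 8.000).
Jacobian J = [[2·a·b - 3·b^2, a^2 - 6·a·b + 3], [4·a·b, 2·a^2 + 8·b]].
At the point, J = [[-39.000, 43.000], [-24.000, -16.000]] (det J = 1656.000).
Solving J·Δ = −F gives Δ = (-0.536, 1.304).
Then the next iterate is (a, b)₁ = (1.464, -1.696).

(1.464, -1.696)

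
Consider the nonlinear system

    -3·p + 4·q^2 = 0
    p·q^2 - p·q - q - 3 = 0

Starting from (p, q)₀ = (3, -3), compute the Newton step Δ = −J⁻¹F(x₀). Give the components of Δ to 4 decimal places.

(-0.7627, 1.2203)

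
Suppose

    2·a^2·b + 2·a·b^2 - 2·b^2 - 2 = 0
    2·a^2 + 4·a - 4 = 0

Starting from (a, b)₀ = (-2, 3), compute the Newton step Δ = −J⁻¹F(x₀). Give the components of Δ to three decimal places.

At (-2, 3): F = (-32.000, -4.000).
Jacobian J = [[4·a·b + 2·b^2, 2·a^2 + 4·a·b - 4·b], [4·a + 4, 0]].
At the point, J = [[-6.000, -28.000], [-4.000, 0.000]] (det J = -112.000).
Solving J·Δ = −F gives Δ = (-1.000, -0.929).

(-1.000, -0.929)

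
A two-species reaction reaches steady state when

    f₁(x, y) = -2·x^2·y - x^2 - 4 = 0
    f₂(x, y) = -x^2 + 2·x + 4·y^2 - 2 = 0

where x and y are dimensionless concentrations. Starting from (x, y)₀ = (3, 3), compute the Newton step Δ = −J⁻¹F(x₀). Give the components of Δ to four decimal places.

(-0.9722, -1.4537)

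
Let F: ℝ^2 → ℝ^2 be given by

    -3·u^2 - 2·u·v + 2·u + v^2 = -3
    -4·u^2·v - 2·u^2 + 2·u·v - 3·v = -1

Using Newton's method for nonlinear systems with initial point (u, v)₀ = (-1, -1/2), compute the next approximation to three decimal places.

(-0.734, -0.141)

At (-1, -1/2): F = (-2.750, 3.500).
Jacobian J = [[-6·u - 2·v + 2, -2·u + 2·v], [-8·u·v - 4·u + 2·v, -4·u^2 + 2·u - 3]].
At the point, J = [[9.000, 1.000], [-1.000, -9.000]] (det J = -80.000).
Solving J·Δ = −F gives Δ = (0.266, 0.359).
Then the next iterate is (u, v)₁ = (-0.734, -0.141).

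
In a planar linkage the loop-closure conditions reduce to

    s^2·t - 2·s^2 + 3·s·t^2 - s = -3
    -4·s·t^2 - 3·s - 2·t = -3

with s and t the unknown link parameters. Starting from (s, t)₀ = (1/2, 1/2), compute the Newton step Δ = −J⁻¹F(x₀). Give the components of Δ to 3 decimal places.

(0.714, -0.714)

At (1/2, 1/2): F = (2.500, 0.000).
Jacobian J = [[2·s·t - 4·s + 3·t^2 - 1, s^2 + 6·s·t], [-4·t^2 - 3, -8·s·t - 2]].
At the point, J = [[-1.750, 1.750], [-4.000, -4.000]] (det J = 14.000).
Solving J·Δ = −F gives Δ = (0.714, -0.714).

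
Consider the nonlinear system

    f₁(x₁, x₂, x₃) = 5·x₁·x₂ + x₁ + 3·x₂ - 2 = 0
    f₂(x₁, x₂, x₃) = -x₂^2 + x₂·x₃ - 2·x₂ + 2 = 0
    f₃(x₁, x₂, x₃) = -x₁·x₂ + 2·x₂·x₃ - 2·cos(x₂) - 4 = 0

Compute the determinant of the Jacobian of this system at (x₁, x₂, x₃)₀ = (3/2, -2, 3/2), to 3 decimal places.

J = [[5·x₂ + 1, 5·x₁ + 3, 0], [0, -2·x₂ + x₃ - 2, x₂], [-x₂, -x₁ + 2·x₃ + 2·sin(x₂), 2·x₂]].
At the point, J = [[-9.000, 10.500, 0.000], [0.000, 3.500, -2.000], [2.000, -0.31859, -4.000]].
det J = 89.735.

89.735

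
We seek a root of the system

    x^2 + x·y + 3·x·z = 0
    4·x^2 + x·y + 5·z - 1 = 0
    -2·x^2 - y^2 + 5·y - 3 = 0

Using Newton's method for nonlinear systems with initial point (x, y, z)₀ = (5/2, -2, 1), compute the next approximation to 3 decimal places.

At (5/2, -2, 1): F = (8.750, 24.000, -29.500).
Jacobian J = [[2·x + y + 3·z, x, 3·x], [8·x + y, x, 5], [-4·x, -2·y + 5, 0]].
At the point, J = [[6.000, 2.500, 7.500], [18.000, 2.500, 5.000], [-10.000, 9.000, 0.000]] (det J = 1007.500).
Solving J·Δ = −F gives Δ = (-1.400, 1.722, -0.621).
Then the next iterate is (x, y, z)₁ = (1.100, -0.278, 0.379).

(1.100, -0.278, 0.379)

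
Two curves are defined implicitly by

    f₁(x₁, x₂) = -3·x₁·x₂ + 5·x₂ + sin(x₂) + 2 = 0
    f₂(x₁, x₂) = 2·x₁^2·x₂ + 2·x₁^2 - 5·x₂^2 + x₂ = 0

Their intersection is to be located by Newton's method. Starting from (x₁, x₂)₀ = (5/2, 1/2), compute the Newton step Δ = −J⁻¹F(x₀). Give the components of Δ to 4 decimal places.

(-3.4225, 3.9220)

At (5/2, 1/2): F = (1.229426, 18.0000).
Jacobian J = [[-3·x₂, -3·x₁ + cos(x₂) + 5], [4·x₁·x₂ + 4·x₁, 2·x₁^2 - 10·x₂ + 1]].
At the point, J = [[-1.5000, -1.622417], [15.0000, 8.5000]] (det J = 11.586262).
Solving J·Δ = −F gives Δ = (-3.4225, 3.9220).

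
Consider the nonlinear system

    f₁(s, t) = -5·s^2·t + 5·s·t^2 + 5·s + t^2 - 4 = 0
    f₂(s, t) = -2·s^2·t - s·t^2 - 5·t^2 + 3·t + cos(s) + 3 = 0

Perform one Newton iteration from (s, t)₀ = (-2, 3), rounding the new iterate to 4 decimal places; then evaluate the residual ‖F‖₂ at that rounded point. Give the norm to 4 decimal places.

48.3796

At (-2, 3): F = (-155.0000, -39.416147).
Jacobian J = [[-10·s·t + 5·t^2 + 5, -5·s^2 + 10·s·t + 2·t], [-4·s·t - t^2 - sin(s), -2·s^2 - 2·s·t - 10·t + 3]].
At the point, J = [[110.0000, -74.0000], [15.909297, -23.0000]] (det J = -1352.711990).
Solving J·Δ = −F gives Δ = (0.4792, -1.3823).
Then the next iterate is (s, t)₁ = (-1.5208, 1.6177).
Re-evaluating at (-1.5208, 1.6177): F = (-47.593706, -8.684767), so ‖F‖₂ = 48.3796.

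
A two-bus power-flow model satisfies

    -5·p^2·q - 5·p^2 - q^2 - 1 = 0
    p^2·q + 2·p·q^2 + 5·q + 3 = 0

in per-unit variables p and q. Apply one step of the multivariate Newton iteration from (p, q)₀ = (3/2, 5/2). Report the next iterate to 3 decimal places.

At (3/2, 5/2): F = (-46.625, 39.875).
Jacobian J = [[-10·p·q - 10·p, -5·p^2 - 2·q], [2·p·q + 2·q^2, p^2 + 4·p·q + 5]].
At the point, J = [[-52.500, -16.250], [20.000, 22.250]] (det J = -843.125).
Solving J·Δ = −F gives Δ = (-0.462, -1.377).
Then the next iterate is (p, q)₁ = (1.038, 1.123).

(1.038, 1.123)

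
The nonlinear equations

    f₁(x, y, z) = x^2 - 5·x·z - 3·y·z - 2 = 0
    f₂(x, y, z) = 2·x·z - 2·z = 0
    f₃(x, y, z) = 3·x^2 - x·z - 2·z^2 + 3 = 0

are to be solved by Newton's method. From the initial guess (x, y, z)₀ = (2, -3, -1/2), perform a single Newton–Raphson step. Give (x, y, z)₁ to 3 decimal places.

(0.760, 0.627, -0.620)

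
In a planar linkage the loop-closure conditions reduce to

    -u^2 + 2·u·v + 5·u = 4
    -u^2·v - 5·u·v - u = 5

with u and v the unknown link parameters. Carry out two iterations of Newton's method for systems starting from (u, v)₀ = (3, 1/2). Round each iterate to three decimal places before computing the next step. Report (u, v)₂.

At (3, 1/2): F = (5.000, -20.000).
Jacobian J = [[-2·u + 2·v + 5, 2·u], [-2·u·v - 5·v - 1, -u^2 - 5·u]].
At the point, J = [[0.000, 6.000], [-6.500, -24.000]] (det J = 39.000).
Solving J·Δ = −F gives Δ = (0.000, -0.833).
Then the next iterate is (u, v)₁ = (3.000, -0.333).
Round to (3.000, -0.333) and repeat: F = (0.002, -0.008), J = [[-1.666, 6.000], [2.663, -24.000]].
Δ = (0.000, 0.000), so (u, v)₂ = (3.000, -0.333).

(3.000, -0.333)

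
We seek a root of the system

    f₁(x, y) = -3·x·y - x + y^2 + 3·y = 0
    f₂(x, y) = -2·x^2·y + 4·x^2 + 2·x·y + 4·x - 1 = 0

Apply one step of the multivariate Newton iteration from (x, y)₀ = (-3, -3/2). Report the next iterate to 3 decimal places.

(-2.211, -0.390)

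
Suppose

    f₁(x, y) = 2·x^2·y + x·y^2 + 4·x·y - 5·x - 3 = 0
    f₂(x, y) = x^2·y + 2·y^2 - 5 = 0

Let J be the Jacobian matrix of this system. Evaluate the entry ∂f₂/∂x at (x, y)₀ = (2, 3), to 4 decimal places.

12.0000

∂f₂/∂x = 2·x·y.
At (2, 3) this is 12.0000.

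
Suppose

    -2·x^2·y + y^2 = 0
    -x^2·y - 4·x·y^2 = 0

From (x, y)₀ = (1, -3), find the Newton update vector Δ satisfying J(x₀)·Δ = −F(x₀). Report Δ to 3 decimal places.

(-2.250, -1.500)

At (1, -3): F = (15.000, -33.000).
Jacobian J = [[-4·x·y, -2·x^2 + 2·y], [-2·x·y - 4·y^2, -x^2 - 8·x·y]].
At the point, J = [[12.000, -8.000], [-30.000, 23.000]] (det J = 36.000).
Solving J·Δ = −F gives Δ = (-2.250, -1.500).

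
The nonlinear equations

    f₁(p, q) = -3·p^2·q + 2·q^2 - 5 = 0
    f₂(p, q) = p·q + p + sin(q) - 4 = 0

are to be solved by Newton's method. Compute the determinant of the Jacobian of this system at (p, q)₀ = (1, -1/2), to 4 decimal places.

8.1327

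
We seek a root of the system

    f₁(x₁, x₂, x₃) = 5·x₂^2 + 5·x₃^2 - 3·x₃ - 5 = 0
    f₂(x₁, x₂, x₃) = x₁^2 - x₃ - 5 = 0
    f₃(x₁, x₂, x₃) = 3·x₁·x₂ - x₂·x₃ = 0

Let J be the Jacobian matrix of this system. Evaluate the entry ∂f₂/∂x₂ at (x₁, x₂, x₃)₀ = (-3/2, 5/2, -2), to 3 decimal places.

∂f₂/∂x₂ = 0.
At (-3/2, 5/2, -2) this is 0.000.

0.000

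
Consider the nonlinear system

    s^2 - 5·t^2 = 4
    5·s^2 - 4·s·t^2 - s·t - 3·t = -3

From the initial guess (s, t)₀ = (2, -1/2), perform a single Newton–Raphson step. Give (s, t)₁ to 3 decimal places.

(0.582, 0.885)

At (2, -1/2): F = (-1.250, 23.500).
Jacobian J = [[2·s, -10·t], [10·s - 4·t^2 - t, -8·s·t - s - 3]].
At the point, J = [[4.000, 5.000], [19.500, 3.000]] (det J = -85.500).
Solving J·Δ = −F gives Δ = (-1.418, 1.385).
Then the next iterate is (s, t)₁ = (0.582, 0.885).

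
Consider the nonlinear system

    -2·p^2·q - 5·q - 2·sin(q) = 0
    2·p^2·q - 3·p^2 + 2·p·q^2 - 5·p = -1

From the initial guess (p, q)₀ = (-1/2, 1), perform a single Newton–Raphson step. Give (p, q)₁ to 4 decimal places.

(1.0829, 0.3895)

At (-1/2, 1): F = (-7.182942, 2.2500).
Jacobian J = [[-4·p·q, -2·p^2 - 2·cos(q) - 5], [4·p·q - 6·p + 2·q^2 - 5, 2·p^2 + 4·p·q]].
At the point, J = [[2.0000, -6.580605], [-2.0000, -1.5000]] (det J = -16.161209).
Solving J·Δ = −F gives Δ = (1.5829, -0.6105).
Then the next iterate is (p, q)₁ = (1.0829, 0.3895).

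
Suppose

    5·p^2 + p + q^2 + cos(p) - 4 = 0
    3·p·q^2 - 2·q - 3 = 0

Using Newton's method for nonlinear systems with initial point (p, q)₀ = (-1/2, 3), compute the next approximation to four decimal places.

At (-1/2, 3): F = (6.627583, -22.5000).
Jacobian J = [[10·p - sin(p) + 1, 2·q], [3·q^2, 6·p·q - 2]].
At the point, J = [[-3.520574, 6.0000], [27.0000, -11.0000]] (det J = -123.273681).
Solving J·Δ = −F gives Δ = (0.5037, -0.8090).
Then the next iterate is (p, q)₁ = (0.0037, 2.1910).

(0.0037, 2.1910)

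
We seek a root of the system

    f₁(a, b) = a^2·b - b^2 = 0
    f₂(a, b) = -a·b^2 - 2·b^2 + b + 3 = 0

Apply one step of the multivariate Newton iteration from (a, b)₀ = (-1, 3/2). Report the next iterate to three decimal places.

(-5.000, 7.125)

At (-1, 3/2): F = (-0.750, 2.250).
Jacobian J = [[2·a·b, a^2 - 2·b], [-b^2, -2·a·b - 4·b + 1]].
At the point, J = [[-3.000, -2.000], [-2.250, -2.000]] (det J = 1.500).
Solving J·Δ = −F gives Δ = (-4.000, 5.625).
Then the next iterate is (a, b)₁ = (-5.000, 7.125).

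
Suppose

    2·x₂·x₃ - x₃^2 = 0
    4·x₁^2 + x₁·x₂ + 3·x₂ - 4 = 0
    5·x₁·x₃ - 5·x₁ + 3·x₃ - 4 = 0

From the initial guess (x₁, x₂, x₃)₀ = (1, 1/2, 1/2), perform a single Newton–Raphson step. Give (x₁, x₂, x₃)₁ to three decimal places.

At (1, 1/2, 1/2): F = (0.250, 2.000, -5.000).
Jacobian J = [[0, 2·x₃, 2·x₂ - 2·x₃], [8·x₁ + x₂, x₁ + 3, 0], [5·x₃ - 5, 0, 5·x₁ + 3]].
At the point, J = [[0.000, 1.000, 0.000], [8.500, 4.000, 0.000], [-2.500, 0.000, 8.000]] (det J = -68.000).
Solving J·Δ = −F gives Δ = (-0.118, -0.250, 0.588).
Then the next iterate is (x₁, x₂, x₃)₁ = (0.882, 0.250, 1.088).

(0.882, 0.250, 1.088)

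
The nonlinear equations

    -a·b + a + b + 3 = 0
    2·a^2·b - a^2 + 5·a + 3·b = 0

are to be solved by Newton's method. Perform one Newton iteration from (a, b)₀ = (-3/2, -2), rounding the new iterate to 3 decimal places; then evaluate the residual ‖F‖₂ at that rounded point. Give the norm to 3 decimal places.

At (-3/2, -2): F = (-3.500, -24.750).
Jacobian J = [[-b + 1, -a + 1], [4·a·b - 2·a + 5, 2·a^2 + 3]].
At the point, J = [[3.000, 2.500], [20.000, 7.500]] (det J = -27.500).
Solving J·Δ = −F gives Δ = (1.295, -0.155).
Then the next iterate is (a, b)₁ = (-0.205, -2.155).
Re-evaluating at (-0.205, -2.155): F = (0.19822, -7.71315), so ‖F‖₂ = 7.716.

7.716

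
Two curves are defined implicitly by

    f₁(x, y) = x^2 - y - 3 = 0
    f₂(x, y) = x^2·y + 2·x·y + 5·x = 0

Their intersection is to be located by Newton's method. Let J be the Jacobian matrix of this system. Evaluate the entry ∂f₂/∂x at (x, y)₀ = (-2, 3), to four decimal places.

-1.0000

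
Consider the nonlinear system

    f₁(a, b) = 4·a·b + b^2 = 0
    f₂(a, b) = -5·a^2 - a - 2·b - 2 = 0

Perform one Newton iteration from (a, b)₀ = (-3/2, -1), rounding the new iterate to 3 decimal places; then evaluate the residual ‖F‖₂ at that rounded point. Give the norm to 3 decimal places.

3.418

At (-3/2, -1): F = (7.000, -9.750).
Jacobian J = [[4·b, 4·a + 2·b], [-10·a - 1, -2]].
At the point, J = [[-4.000, -8.000], [14.000, -2.000]] (det J = 120.000).
Solving J·Δ = −F gives Δ = (0.767, 0.492).
Then the next iterate is (a, b)₁ = (-0.733, -0.508).
Re-evaluating at (-0.733, -0.508): F = (1.74752, -2.93744), so ‖F‖₂ = 3.418.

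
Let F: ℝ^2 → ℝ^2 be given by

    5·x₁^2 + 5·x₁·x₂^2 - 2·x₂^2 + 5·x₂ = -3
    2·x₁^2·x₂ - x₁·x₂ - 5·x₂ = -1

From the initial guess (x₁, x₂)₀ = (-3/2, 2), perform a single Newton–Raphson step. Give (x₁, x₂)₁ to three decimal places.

(-1.313, 1.612)

At (-3/2, 2): F = (-13.750, 3.000).
Jacobian J = [[10·x₁ + 5·x₂^2, 10·x₁·x₂ - 4·x₂ + 5], [4·x₁·x₂ - x₂, 2·x₁^2 - x₁ - 5]].
At the point, J = [[5.000, -33.000], [-14.000, 1.000]] (det J = -457.000).
Solving J·Δ = −F gives Δ = (0.187, -0.388).
Then the next iterate is (x₁, x₂)₁ = (-1.313, 1.612).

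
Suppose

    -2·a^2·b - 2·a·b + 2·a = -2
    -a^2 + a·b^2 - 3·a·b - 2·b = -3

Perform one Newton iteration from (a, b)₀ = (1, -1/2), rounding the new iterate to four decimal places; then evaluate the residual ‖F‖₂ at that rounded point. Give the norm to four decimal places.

3.0648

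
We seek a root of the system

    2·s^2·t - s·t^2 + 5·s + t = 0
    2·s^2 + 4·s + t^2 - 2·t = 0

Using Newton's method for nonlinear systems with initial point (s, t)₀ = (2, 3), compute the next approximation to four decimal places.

(0.8534, 1.6897)

At (2, 3): F = (19.0000, 19.0000).
Jacobian J = [[4·s·t - t^2 + 5, 2·s^2 - 2·s·t + 1], [4·s + 4, 2·t - 2]].
At the point, J = [[20.0000, -3.0000], [12.0000, 4.0000]] (det J = 116.0000).
Solving J·Δ = −F gives Δ = (-1.1466, -1.3103).
Then the next iterate is (s, t)₁ = (0.8534, 1.6897).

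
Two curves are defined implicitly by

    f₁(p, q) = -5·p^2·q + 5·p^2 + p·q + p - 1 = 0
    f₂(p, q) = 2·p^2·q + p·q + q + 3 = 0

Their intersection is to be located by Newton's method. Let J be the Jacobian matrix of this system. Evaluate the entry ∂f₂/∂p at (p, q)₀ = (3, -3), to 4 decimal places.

-39.0000

∂f₂/∂p = 4·p·q + q.
At (3, -3) this is -39.0000.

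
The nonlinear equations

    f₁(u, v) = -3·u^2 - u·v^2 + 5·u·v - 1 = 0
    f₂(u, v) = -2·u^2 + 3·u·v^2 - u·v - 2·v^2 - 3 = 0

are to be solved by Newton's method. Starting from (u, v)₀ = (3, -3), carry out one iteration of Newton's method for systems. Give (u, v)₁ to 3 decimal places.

(0.826, -2.736)

At (3, -3): F = (-100.000, 51.000).
Jacobian J = [[-6·u - v^2 + 5·v, -2·u·v + 5·u], [-4·u + 3·v^2 - v, 6·u·v - u - 4·v]].
At the point, J = [[-42.000, 33.000], [18.000, -45.000]] (det J = 1296.000).
Solving J·Δ = −F gives Δ = (-2.174, 0.264).
Then the next iterate is (u, v)₁ = (0.826, -2.736).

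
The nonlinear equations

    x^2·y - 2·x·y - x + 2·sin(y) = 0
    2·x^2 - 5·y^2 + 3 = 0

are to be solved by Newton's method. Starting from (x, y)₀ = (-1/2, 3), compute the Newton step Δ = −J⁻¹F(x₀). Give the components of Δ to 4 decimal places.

At (-1/2, 3): F = (4.532240, -41.5000).
Jacobian J = [[2·x·y - 2·y - 1, x^2 - 2·x + 2·cos(y)], [4·x, -10·y]].
At the point, J = [[-10.0000, -0.729985], [-2.0000, -30.0000]] (det J = 298.540030).
Solving J·Δ = −F gives Δ = (0.5569, -1.4205).

(0.5569, -1.4205)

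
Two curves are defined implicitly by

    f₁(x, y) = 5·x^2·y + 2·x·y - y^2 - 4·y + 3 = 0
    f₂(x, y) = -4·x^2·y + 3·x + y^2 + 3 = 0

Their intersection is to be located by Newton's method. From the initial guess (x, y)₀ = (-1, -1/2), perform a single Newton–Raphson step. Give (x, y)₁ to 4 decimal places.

(-1.8125, 0.1125)

At (-1, -1/2): F = (3.2500, 2.2500).
Jacobian J = [[10·x·y + 2·y, 5·x^2 + 2·x - 2·y - 4], [-8·x·y + 3, -4·x^2 + 2·y]].
At the point, J = [[4.0000, 0.0000], [-1.0000, -5.0000]] (det J = -20.0000).
Solving J·Δ = −F gives Δ = (-0.8125, 0.6125).
Then the next iterate is (x, y)₁ = (-1.8125, 0.1125).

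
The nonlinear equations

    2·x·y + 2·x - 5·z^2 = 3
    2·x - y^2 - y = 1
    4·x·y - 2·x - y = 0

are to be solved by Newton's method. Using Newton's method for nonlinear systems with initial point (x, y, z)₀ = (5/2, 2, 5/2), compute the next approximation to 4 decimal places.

At (5/2, 2, 5/2): F = (-19.2500, -2.0000, 13.0000).
Jacobian J = [[2·y + 2, 2·x, -10·z], [2, -2·y - 1, 0], [4·y - 2, 4·x - 1, 0]].
At the point, J = [[6.0000, 5.0000, -25.0000], [2.0000, -5.0000, 0.0000], [6.0000, 9.0000, 0.0000]] (det J = -1200.0000).
Solving J·Δ = −F gives Δ = (-0.9792, -0.7917, -1.1633).
Then the next iterate is (x, y, z)₁ = (1.5208, 1.2083, 1.3367).

(1.5208, 1.2083, 1.3367)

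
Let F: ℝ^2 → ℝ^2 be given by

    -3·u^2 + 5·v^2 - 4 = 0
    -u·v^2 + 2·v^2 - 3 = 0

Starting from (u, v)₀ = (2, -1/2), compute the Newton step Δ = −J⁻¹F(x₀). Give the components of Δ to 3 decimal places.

At (2, -1/2): F = (-14.750, -3.000).
Jacobian J = [[-6·u, 10·v], [-v^2, -2·u·v + 4·v]].
At the point, J = [[-12.000, -5.000], [-0.250, 0.000]] (det J = -1.250).
Solving J·Δ = −F gives Δ = (-12.000, 25.850).

(-12.000, 25.850)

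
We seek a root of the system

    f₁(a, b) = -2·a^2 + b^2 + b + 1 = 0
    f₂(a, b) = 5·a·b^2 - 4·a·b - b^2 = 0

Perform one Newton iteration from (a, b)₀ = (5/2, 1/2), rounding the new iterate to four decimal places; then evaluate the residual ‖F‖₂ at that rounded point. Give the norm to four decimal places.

At (5/2, 1/2): F = (-10.7500, -2.1250).
Jacobian J = [[-4·a, 2·b + 1], [5·b^2 - 4·b, 10·a·b - 4·a - 2·b]].
At the point, J = [[-10.0000, 2.0000], [-0.7500, 1.5000]] (det J = -13.5000).
Solving J·Δ = −F gives Δ = (-0.8796, 0.9769).
Then the next iterate is (a, b)₁ = (1.6204, 1.4769).
Re-evaluating at (1.6204, 1.4769): F = (-0.593259, 5.918446), so ‖F‖₂ = 5.9481.

5.9481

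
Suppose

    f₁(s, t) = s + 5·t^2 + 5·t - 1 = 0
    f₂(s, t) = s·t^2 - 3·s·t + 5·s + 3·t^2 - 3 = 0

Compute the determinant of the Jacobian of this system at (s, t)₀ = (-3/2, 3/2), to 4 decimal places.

J = [[1, 10·t + 5], [t^2 - 3·t + 5, 2·s·t - 3·s + 6·t]].
At the point, J = [[1.0000, 20.0000], [2.7500, 9.0000]].
det J = -46.0000.

-46.0000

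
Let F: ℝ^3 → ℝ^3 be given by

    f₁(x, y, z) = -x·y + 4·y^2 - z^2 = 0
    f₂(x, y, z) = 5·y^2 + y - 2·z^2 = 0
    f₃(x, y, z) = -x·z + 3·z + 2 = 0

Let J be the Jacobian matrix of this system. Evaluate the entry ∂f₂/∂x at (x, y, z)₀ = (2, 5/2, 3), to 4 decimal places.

∂f₂/∂x = 0.
At (2, 5/2, 3) this is 0.0000.

0.0000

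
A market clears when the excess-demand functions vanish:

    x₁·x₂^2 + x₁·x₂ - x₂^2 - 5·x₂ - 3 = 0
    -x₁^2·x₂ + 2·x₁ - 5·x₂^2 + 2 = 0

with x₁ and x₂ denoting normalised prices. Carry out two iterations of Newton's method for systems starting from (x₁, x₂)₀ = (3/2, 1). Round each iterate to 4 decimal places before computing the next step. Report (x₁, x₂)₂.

At (3/2, 1): F = (-6.0000, -2.2500).
Jacobian J = [[x₂^2 + x₂, 2·x₁·x₂ + x₁ - 2·x₂ - 5], [-2·x₁·x₂ + 2, -x₁^2 - 10·x₂]].
At the point, J = [[2.0000, -2.5000], [-1.0000, -12.2500]] (det J = -27.0000).
Solving J·Δ = −F gives Δ = (2.5139, -0.3889).
Then the next iterate is (x₁, x₂)₁ = (4.0139, 0.6111).
Round to (4.0139, 0.6111) and repeat: F = (-2.477085, -1.685088), J = [[0.984543, 2.697489], [-2.905789, -22.222393]].
Δ = (4.2443, -0.6308), so (x₁, x₂)₂ = (8.2582, -0.0197).

(8.2582, -0.0197)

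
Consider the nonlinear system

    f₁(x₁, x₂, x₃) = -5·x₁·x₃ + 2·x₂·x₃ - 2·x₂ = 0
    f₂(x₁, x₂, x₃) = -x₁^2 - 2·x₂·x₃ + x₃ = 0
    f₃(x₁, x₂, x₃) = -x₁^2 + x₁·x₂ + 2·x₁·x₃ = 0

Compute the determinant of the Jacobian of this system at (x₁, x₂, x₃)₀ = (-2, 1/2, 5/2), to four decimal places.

232.5000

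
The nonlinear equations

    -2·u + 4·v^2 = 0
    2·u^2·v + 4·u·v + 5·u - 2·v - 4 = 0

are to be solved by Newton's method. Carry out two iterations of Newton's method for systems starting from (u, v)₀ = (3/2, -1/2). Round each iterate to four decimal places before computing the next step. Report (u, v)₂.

(1.0227, -0.8268)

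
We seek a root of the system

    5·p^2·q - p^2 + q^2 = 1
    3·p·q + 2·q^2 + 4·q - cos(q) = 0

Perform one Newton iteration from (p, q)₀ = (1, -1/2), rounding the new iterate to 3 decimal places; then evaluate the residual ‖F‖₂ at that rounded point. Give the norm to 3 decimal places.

At (1, -1/2): F = (-4.250, -3.87758).
Jacobian J = [[10·p·q - 2·p, 5·p^2 + 2·q], [3·q, 3·p + 4·q + sin(q) + 4]].
At the point, J = [[-7.000, 4.000], [-1.500, 4.52057]] (det J = -25.64402).
Solving J·Δ = −F gives Δ = (-0.144, 0.810).
Then the next iterate is (p, q)₁ = (0.856, 0.310).
Re-evaluating at (0.856, 0.310): F = (-0.50090, 1.27595), so ‖F‖₂ = 1.371.

1.371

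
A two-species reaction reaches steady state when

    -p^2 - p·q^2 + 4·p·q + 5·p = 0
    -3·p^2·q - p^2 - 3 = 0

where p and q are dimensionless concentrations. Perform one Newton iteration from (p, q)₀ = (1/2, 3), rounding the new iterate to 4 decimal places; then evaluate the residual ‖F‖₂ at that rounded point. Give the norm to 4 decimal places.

3.0423

At (1/2, 3): F = (3.7500, -5.5000).
Jacobian J = [[-2·p - q^2 + 4·q + 5, -2·p·q + 4·p], [-6·p·q - 2·p, -3·p^2]].
At the point, J = [[7.0000, -1.0000], [-10.0000, -0.7500]] (det J = -15.2500).
Solving J·Δ = −F gives Δ = (-0.5451, -0.0656).
Then the next iterate is (p, q)₁ = (-0.0451, 2.9344).
Re-evaluating at (-0.0451, 2.9344): F = (-0.368557, -3.019940), so ‖F‖₂ = 3.0423.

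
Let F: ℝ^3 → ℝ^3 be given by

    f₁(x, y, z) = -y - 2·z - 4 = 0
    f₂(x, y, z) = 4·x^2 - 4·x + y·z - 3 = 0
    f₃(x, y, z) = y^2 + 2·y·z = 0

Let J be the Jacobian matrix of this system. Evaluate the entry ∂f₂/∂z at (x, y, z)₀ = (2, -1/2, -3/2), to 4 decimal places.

-0.5000

∂f₂/∂z = y.
At (2, -1/2, -3/2) this is -0.5000.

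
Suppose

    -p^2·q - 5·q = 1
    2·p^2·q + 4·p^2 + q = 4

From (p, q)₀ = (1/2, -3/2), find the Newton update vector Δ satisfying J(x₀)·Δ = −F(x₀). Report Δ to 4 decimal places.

(2.3000, 1.9667)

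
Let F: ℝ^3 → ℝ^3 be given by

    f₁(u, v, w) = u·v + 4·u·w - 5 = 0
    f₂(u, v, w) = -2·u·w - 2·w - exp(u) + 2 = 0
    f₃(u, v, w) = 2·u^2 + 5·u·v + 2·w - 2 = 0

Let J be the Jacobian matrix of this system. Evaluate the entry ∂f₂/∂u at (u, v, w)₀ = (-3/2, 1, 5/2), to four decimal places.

-5.2231

∂f₂/∂u = -2·w - exp(u).
At (-3/2, 1, 5/2) this is -5.2231.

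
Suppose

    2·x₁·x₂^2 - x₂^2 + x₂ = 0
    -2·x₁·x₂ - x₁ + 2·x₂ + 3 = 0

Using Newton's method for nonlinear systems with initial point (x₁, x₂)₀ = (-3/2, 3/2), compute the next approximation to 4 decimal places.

(2.8953, 2.6163)

At (-3/2, 3/2): F = (-7.5000, 12.0000).
Jacobian J = [[2·x₂^2, 4·x₁·x₂ - 2·x₂ + 1], [-2·x₂ - 1, -2·x₁ + 2]].
At the point, J = [[4.5000, -11.0000], [-4.0000, 5.0000]] (det J = -21.5000).
Solving J·Δ = −F gives Δ = (4.3953, 1.1163).
Then the next iterate is (x₁, x₂)₁ = (2.8953, 2.6163).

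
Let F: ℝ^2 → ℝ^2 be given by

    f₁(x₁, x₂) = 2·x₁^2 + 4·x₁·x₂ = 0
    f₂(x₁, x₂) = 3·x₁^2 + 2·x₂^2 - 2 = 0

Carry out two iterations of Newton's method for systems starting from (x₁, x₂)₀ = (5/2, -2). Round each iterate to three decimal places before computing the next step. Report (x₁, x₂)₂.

(0.901, -0.567)

At (5/2, -2): F = (-7.500, 24.750).
Jacobian J = [[4·x₁ + 4·x₂, 4·x₁], [6·x₁, 4·x₂]].
At the point, J = [[2.000, 10.000], [15.000, -8.000]] (det J = -166.000).
Solving J·Δ = −F gives Δ = (-1.130, 0.976).
Then the next iterate is (x₁, x₂)₁ = (1.370, -1.024).
Round to (1.370, -1.024) and repeat: F = (-1.85772, 5.72785), J = [[1.384, 5.480], [8.220, -4.096]].
Δ = (-0.469, 0.457), so (x₁, x₂)₂ = (0.901, -0.567).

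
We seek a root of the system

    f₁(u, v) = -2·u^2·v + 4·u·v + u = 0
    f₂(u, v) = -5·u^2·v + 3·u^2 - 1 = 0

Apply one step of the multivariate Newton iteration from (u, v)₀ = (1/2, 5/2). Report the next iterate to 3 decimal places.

At (1/2, 5/2): F = (4.250, -3.375).
Jacobian J = [[-4·u·v + 4·v + 1, -2·u^2 + 4·u], [-10·u·v + 6·u, -5·u^2]].
At the point, J = [[6.000, 1.500], [-9.500, -1.250]] (det J = 6.750).
Solving J·Δ = −F gives Δ = (0.037, -2.981).
Then the next iterate is (u, v)₁ = (0.537, -0.481).

(0.537, -0.481)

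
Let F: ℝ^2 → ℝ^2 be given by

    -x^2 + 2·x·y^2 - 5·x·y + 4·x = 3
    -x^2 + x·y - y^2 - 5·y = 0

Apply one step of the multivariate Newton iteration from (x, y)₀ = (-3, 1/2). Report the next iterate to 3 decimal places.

(-0.845, 0.584)

At (-3, 1/2): F = (-18.000, -13.250).
Jacobian J = [[-2·x + 2·y^2 - 5·y + 4, 4·x·y - 5·x], [-2·x + y, x - 2·y - 5]].
At the point, J = [[8.000, 9.000], [6.500, -9.000]] (det J = -130.500).
Solving J·Δ = −F gives Δ = (2.155, 0.084).
Then the next iterate is (x, y)₁ = (-0.845, 0.584).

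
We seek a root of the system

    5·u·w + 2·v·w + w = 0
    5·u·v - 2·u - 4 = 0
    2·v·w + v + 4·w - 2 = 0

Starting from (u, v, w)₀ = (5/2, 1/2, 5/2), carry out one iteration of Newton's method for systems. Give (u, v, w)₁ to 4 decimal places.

(2.3752, 0.7250, 0.0300)

At (5/2, 1/2, 5/2): F = (36.2500, -2.7500, 11.0000).
Jacobian J = [[5·w, 2·w, 5·u + 2·v + 1], [5·v - 2, 5·u, 0], [0, 2·w + 1, 2·v + 4]].
At the point, J = [[12.5000, 5.0000, 14.5000], [0.5000, 12.5000, 0.0000], [0.0000, 6.0000, 5.0000]] (det J = 812.2500).
Solving J·Δ = −F gives Δ = (-0.1248, 0.2250, -2.4700).
Then the next iterate is (u, v, w)₁ = (2.3752, 0.7250, 0.0300).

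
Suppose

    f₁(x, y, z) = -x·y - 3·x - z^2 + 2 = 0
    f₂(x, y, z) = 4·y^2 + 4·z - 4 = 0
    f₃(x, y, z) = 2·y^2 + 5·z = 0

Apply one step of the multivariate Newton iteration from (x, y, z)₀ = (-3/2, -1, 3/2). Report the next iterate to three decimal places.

At (-3/2, -1, 3/2): F = (2.750, 6.000, 9.500).
Jacobian J = [[-y - 3, -x, -2·z], [0, 8·y, 4], [0, 4·y, 5]].
At the point, J = [[-2.000, 1.500, -3.000], [0.000, -8.000, 4.000], [0.000, -4.000, 5.000]] (det J = 48.000).
Solving J·Δ = −F gives Δ = (4.375, -0.333, -2.167).
Then the next iterate is (x, y, z)₁ = (2.875, -1.333, -0.667).

(2.875, -1.333, -0.667)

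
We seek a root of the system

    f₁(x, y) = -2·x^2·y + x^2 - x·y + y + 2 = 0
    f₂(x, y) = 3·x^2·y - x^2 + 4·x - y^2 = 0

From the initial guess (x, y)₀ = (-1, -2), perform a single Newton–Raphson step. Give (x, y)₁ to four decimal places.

At (-1, -2): F = (3.0000, -15.0000).
Jacobian J = [[-4·x·y + 2·x - y, -2·x^2 - x + 1], [6·x·y - 2·x + 4, 3·x^2 - 2·y]].
At the point, J = [[-8.0000, 0.0000], [18.0000, 7.0000]] (det J = -56.0000).
Solving J·Δ = −F gives Δ = (0.3750, 1.1786).
Then the next iterate is (x, y)₁ = (-0.6250, -0.8214).

(-0.6250, -0.8214)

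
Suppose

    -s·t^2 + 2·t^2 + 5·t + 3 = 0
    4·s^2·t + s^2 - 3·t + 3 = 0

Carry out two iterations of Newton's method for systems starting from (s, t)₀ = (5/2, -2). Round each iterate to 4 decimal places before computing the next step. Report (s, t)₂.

(1.9986, -0.6195)

At (5/2, -2): F = (-9.0000, -34.7500).
Jacobian J = [[-t^2, -2·s·t + 4·t + 5], [8·s·t + 2·s, 4·s^2 - 3]].
At the point, J = [[-4.0000, 7.0000], [-35.0000, 22.0000]] (det J = 157.0000).
Solving J·Δ = −F gives Δ = (-0.2882, 1.1210).
Then the next iterate is (s, t)₁ = (2.2118, -0.8790).
Round to (2.2118, -0.8790) and repeat: F = (-1.558645, -6.671421), J = [[-0.772641, 5.372344], [-11.129778, 16.568237]].
Δ = (-0.2132, 0.2595), so (s, t)₂ = (1.9986, -0.6195).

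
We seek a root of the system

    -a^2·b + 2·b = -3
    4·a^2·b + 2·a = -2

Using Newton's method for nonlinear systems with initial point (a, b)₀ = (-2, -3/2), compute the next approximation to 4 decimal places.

At (-2, -3/2): F = (6.0000, -26.0000).
Jacobian J = [[-2·a·b, -a^2 + 2], [8·a·b + 2, 4·a^2]].
At the point, J = [[-6.0000, -2.0000], [26.0000, 16.0000]] (det J = -44.0000).
Solving J·Δ = −F gives Δ = (1.0000, 0.0000).
Then the next iterate is (a, b)₁ = (-1.0000, -1.5000).

(-1.0000, -1.5000)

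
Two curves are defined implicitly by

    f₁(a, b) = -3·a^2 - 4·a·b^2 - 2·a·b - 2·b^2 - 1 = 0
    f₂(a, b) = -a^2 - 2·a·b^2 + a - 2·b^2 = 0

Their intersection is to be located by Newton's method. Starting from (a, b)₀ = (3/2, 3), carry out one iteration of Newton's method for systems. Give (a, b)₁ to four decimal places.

(0.8544, 1.9054)

At (3/2, 3): F = (-88.7500, -45.7500).
Jacobian J = [[-6·a - 4·b^2 - 2·b, -8·a·b - 2·a - 4·b], [-2·a - 2·b^2 + 1, -4·a·b - 4·b]].
At the point, J = [[-51.0000, -51.0000], [-20.0000, -30.0000]] (det J = 510.0000).
Solving J·Δ = −F gives Δ = (-0.6456, -1.0946).
Then the next iterate is (a, b)₁ = (0.8544, 1.9054).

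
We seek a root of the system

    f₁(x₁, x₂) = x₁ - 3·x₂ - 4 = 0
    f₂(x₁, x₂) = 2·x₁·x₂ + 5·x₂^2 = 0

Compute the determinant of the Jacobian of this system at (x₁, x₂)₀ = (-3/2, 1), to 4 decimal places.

13.0000

J = [[1, -3], [2·x₂, 2·x₁ + 10·x₂]].
At the point, J = [[1.0000, -3.0000], [2.0000, 7.0000]].
det J = 13.0000.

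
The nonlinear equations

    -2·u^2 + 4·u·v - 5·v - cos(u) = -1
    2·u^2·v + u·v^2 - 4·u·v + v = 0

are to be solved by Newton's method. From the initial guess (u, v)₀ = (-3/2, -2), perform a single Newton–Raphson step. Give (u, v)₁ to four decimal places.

(-1.5166, -0.3201)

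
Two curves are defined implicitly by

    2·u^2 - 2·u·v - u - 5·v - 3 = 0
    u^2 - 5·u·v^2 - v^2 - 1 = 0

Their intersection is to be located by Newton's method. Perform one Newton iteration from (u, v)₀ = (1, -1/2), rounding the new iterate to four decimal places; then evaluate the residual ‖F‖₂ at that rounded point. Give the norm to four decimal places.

At (1, -1/2): F = (1.5000, -1.5000).
Jacobian J = [[4·u - 2·v - 1, -2·u - 5], [2·u - 5·v^2, -10·u·v - 2·v]].
At the point, J = [[4.0000, -7.0000], [0.7500, 6.0000]] (det J = 29.2500).
Solving J·Δ = −F gives Δ = (0.0513, 0.2436).
Then the next iterate is (u, v)₁ = (1.0513, -0.2564).
Re-evaluating at (1.0513, -0.2564): F = (-0.019730, -0.306077), so ‖F‖₂ = 0.3067.

0.3067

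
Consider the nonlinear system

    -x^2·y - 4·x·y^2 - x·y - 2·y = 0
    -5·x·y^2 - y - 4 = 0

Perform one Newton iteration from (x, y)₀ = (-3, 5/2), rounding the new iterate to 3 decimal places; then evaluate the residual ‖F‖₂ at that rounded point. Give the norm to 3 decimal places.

At (-3, 5/2): F = (55.000, 87.250).
Jacobian J = [[-2·x·y - 4·y^2 - y, -x^2 - 8·x·y - x - 2], [-5·y^2, -10·x·y - 1]].
At the point, J = [[-12.500, 52.000], [-31.250, 74.000]] (det J = 700.000).
Solving J·Δ = −F gives Δ = (0.667, -0.897).
Then the next iterate is (x, y)₁ = (-2.333, 1.603).
Re-evaluating at (-2.333, 1.603): F = (15.78844, 24.37149), so ‖F‖₂ = 29.039.

29.039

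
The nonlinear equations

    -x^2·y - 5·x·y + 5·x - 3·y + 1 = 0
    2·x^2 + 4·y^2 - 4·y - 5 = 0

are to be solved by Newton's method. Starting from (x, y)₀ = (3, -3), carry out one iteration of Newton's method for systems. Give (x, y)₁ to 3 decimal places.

At (3, -3): F = (97.000, 61.000).
Jacobian J = [[-2·x·y - 5·y + 5, -x^2 - 5·x - 3], [4·x, 8·y - 4]].
At the point, J = [[38.000, -27.000], [12.000, -28.000]] (det J = -740.000).
Solving J·Δ = −F gives Δ = (-1.445, 1.559).
Then the next iterate is (x, y)₁ = (1.555, -1.441).

(1.555, -1.441)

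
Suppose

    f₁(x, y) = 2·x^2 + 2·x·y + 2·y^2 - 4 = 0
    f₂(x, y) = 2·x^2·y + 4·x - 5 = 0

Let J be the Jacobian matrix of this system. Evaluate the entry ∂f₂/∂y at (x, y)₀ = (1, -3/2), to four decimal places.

∂f₂/∂y = 2·x^2.
At (1, -3/2) this is 2.0000.

2.0000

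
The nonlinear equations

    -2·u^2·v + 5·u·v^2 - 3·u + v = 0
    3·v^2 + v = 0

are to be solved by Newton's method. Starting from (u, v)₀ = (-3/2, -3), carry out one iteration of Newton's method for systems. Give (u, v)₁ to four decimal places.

(-1.7537, -1.5882)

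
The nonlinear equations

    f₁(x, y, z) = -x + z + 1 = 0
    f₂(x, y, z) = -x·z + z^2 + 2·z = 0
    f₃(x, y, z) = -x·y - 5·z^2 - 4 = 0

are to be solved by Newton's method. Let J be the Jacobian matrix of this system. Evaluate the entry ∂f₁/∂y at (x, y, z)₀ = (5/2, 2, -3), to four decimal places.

0.0000

∂f₁/∂y = 0.
At (5/2, 2, -3) this is 0.0000.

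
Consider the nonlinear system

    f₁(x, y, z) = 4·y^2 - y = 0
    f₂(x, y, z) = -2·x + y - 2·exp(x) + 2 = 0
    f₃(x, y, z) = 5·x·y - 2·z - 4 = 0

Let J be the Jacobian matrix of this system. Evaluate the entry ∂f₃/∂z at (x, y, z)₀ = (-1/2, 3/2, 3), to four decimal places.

∂f₃/∂z = -2.
At (-1/2, 3/2, 3) this is -2.0000.

-2.0000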